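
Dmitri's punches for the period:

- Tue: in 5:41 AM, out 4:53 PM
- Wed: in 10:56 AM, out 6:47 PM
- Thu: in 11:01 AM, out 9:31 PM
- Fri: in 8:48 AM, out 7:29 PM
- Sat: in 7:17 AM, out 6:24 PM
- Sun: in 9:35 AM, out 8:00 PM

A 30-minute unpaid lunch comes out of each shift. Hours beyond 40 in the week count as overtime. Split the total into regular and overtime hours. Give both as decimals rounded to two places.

Tue: 5:41 AM–4:53 PM = 11 h 12 min; less 30 min break → 10 h 42 min
Wed: 10:56 AM–6:47 PM = 7 h 51 min; less 30 min break → 7 h 21 min
Thu: 11:01 AM–9:31 PM = 10 h 30 min; less 30 min break → 10 h 0 min
Fri: 8:48 AM–7:29 PM = 10 h 41 min; less 30 min break → 10 h 11 min
Sat: 7:17 AM–6:24 PM = 11 h 7 min; less 30 min break → 10 h 37 min
Sun: 9:35 AM–8:00 PM = 10 h 25 min; less 30 min break → 9 h 55 min
Total worked: 58 h 46 min = 58.77 h.
Threshold 40 h → overtime 18 h 46 min, regular 40 h 0 min.

Regular 40.00 hours, overtime 18.77 hours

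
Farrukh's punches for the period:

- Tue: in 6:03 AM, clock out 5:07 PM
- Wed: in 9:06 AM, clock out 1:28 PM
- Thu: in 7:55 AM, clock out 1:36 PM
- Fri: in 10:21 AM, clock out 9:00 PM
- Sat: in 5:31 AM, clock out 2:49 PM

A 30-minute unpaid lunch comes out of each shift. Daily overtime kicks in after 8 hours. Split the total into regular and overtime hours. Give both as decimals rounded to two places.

Tue: 6:03 AM–5:07 PM = 11 h 4 min; less 30 min break → 10 h 34 min
Wed: 9:06 AM–1:28 PM = 4 h 22 min; less 30 min break → 3 h 52 min
Thu: 7:55 AM–1:36 PM = 5 h 41 min; less 30 min break → 5 h 11 min
Fri: 10:21 AM–9:00 PM = 10 h 39 min; less 30 min break → 10 h 9 min
Sat: 5:31 AM–2:49 PM = 9 h 18 min; less 30 min break → 8 h 48 min
Tue reg 8 h 0 min / OT 2 h 34 min; Wed reg 3 h 52 min / OT 0 h 0 min; Thu reg 5 h 11 min / OT 0 h 0 min; Fri reg 8 h 0 min / OT 2 h 9 min; Sat reg 8 h 0 min / OT 0 h 48 min.
Totals: regular 33 h 3 min, overtime 5 h 31 min.

Regular 33.05 hours, overtime 5.52 hours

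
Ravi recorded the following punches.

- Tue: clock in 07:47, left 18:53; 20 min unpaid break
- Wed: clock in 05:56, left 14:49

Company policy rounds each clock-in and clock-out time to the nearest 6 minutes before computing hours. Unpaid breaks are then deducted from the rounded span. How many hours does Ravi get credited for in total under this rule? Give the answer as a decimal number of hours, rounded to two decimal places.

19.67 hours

Tue: in 07:47→07:48, out 18:53→18:54; 11 h 6 min − 20 min = 10 h 46 min
Wed: in 05:56→05:54, out 14:49→14:48; 8 h 54 min
Total credited: 19 h 40 min.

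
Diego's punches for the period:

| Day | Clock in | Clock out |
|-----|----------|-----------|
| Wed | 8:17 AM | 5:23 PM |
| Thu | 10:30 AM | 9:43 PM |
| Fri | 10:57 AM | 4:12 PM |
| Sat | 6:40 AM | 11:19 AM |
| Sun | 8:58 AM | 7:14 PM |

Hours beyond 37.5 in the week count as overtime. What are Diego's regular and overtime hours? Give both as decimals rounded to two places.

Wed: 8:17 AM–5:23 PM = 9 h 6 min
Thu: 10:30 AM–9:43 PM = 11 h 13 min
Fri: 10:57 AM–4:12 PM = 5 h 15 min
Sat: 6:40 AM–11:19 AM = 4 h 39 min
Sun: 8:58 AM–7:14 PM = 10 h 16 min
Total worked: 40 h 29 min = 40.48 h.
Threshold 37.5 h → overtime 2 h 59 min, regular 37 h 30 min.

Regular 37.50 hours, overtime 2.98 hours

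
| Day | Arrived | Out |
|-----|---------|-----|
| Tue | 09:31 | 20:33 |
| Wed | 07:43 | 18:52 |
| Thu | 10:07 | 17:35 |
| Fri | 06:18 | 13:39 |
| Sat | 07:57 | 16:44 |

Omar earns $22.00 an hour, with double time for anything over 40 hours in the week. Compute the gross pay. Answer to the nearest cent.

Tue: 09:31–20:33 = 11 h 2 min
Wed: 07:43–18:52 = 11 h 9 min
Thu: 10:07–17:35 = 7 h 28 min
Fri: 06:18–13:39 = 7 h 21 min
Sat: 07:57–16:44 = 8 h 47 min
Total worked: 45 h 47 min = 2747 min.
Regular 40 h 0 min = 2400 min at $22.00/h; overtime 5 h 47 min = 347 min at $44.00/h.
Pay = (2400 × $22.00 + 347 × $44.00) ÷ 60 = $1134.47.

$1134.47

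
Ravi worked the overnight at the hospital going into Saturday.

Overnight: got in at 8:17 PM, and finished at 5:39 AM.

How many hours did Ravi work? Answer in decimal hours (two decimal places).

9.37 hours

Overnight: 8:17 PM → midnight = 3 h 43 min; midnight → 5:39 AM = 5 h 39 min; span 9 h 22 min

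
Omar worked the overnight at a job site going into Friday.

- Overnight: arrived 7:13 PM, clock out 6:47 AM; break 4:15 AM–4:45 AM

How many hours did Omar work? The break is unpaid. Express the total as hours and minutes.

Overnight: 7:13 PM → midnight = 4 h 47 min; midnight → 6:47 AM = 6 h 47 min; span 11 h 34 min; less 30 min break → 11 h 4 min

11 h 4 min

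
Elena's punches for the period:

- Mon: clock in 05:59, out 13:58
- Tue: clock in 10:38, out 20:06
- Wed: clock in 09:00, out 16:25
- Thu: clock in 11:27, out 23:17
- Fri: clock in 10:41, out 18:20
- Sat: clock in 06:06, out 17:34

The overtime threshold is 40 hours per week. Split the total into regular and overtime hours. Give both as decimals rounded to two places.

Mon: 05:59–13:58 = 7 h 59 min
Tue: 10:38–20:06 = 9 h 28 min
Wed: 09:00–16:25 = 7 h 25 min
Thu: 11:27–23:17 = 11 h 50 min
Fri: 10:41–18:20 = 7 h 39 min
Sat: 06:06–17:34 = 11 h 28 min
Total worked: 55 h 49 min = 55.82 h.
Threshold 40 h → overtime 15 h 49 min, regular 40 h 0 min.

Regular 40.00 hours, overtime 15.82 hours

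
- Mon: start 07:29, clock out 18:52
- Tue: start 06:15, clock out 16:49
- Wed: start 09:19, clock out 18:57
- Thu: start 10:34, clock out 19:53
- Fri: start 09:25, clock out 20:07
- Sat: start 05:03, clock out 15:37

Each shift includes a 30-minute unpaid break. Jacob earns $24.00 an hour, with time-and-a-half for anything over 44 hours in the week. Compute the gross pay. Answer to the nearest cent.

Mon: 07:29–18:52 = 11 h 23 min; less 30 min break → 10 h 53 min
Tue: 06:15–16:49 = 10 h 34 min; less 30 min break → 10 h 4 min
Wed: 09:19–18:57 = 9 h 38 min; less 30 min break → 9 h 8 min
Thu: 10:34–19:53 = 9 h 19 min; less 30 min break → 8 h 49 min
Fri: 09:25–20:07 = 10 h 42 min; less 30 min break → 10 h 12 min
Sat: 05:03–15:37 = 10 h 34 min; less 30 min break → 10 h 4 min
Total worked: 59 h 10 min = 3550 min.
Regular 44 h 0 min = 2640 min at $24.00/h; overtime 15 h 10 min = 910 min at $36.00/h.
Pay = (2640 × $24.00 + 910 × $36.00) ÷ 60 = $1602.00.

$1602.00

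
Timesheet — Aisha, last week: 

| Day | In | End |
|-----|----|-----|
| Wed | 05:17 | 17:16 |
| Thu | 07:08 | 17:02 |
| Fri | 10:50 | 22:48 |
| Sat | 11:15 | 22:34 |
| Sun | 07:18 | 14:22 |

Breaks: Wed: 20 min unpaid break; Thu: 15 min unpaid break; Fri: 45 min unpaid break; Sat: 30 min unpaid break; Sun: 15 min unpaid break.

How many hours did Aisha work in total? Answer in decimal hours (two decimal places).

50.15 hours

Wed: 05:17–17:16 = 11 h 59 min; less 20 min break → 11 h 39 min
Thu: 07:08–17:02 = 9 h 54 min; less 15 min break → 9 h 39 min
Fri: 10:50–22:48 = 11 h 58 min; less 45 min break → 11 h 13 min
Sat: 11:15–22:34 = 11 h 19 min; less 30 min break → 10 h 49 min
Sun: 07:18–14:22 = 7 h 4 min; less 15 min break → 6 h 49 min
Total: 11 h 39 min + 9 h 39 min + 11 h 13 min + 10 h 49 min + 6 h 49 min = 50 h 9 min.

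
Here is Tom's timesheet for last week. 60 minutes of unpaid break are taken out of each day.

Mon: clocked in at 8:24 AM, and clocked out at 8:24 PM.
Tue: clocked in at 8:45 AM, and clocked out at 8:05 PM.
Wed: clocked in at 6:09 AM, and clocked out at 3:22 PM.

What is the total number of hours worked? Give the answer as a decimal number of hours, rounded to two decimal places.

Mon: 8:24 AM–8:24 PM = 12 h 0 min; less 60 min break → 11 h 0 min
Tue: 8:45 AM–8:05 PM = 11 h 20 min; less 60 min break → 10 h 20 min
Wed: 6:09 AM–3:22 PM = 9 h 13 min; less 60 min break → 8 h 13 min
Total: 11 h 0 min + 10 h 20 min + 8 h 13 min = 29 h 33 min.

29.55 hours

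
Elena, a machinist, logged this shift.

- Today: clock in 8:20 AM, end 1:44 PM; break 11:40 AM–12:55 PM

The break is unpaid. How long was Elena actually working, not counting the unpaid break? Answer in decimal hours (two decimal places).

4.15 hours

Today: 8:20 AM–1:44 PM = 5 h 24 min; less 75 min break → 4 h 9 min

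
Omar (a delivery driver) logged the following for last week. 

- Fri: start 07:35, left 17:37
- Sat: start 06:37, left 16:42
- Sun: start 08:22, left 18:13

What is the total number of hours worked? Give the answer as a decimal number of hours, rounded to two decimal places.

Fri: 07:35–17:37 = 10 h 2 min
Sat: 06:37–16:42 = 10 h 5 min
Sun: 08:22–18:13 = 9 h 51 min
Total: 10 h 2 min + 10 h 5 min + 9 h 51 min = 29 h 58 min.

29.97 hours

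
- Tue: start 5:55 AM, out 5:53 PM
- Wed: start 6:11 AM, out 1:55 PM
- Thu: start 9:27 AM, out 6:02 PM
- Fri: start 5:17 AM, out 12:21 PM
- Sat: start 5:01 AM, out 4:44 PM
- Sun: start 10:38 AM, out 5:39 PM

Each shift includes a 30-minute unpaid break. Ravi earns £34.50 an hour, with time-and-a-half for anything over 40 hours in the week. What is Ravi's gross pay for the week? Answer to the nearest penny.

Tue: 5:55 AM–5:53 PM = 11 h 58 min; less 30 min break → 11 h 28 min
Wed: 6:11 AM–1:55 PM = 7 h 44 min; less 30 min break → 7 h 14 min
Thu: 9:27 AM–6:02 PM = 8 h 35 min; less 30 min break → 8 h 5 min
Fri: 5:17 AM–12:21 PM = 7 h 4 min; less 30 min break → 6 h 34 min
Sat: 5:01 AM–4:44 PM = 11 h 43 min; less 30 min break → 11 h 13 min
Sun: 10:38 AM–5:39 PM = 7 h 1 min; less 30 min break → 6 h 31 min
Total worked: 51 h 5 min = 3065 min.
Regular 40 h 0 min = 2400 min at £34.50/h; overtime 11 h 5 min = 665 min at £51.75/h.
Pay = (2400 × £34.50 + 665 × £51.75) ÷ 60 = £1953.56.

£1953.56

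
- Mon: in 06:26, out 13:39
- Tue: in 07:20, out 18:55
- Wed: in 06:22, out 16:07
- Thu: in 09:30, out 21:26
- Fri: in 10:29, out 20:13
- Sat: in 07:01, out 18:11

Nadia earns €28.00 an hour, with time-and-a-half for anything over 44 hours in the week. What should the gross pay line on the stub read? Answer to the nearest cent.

€1962.10

Mon: 06:26–13:39 = 7 h 13 min
Tue: 07:20–18:55 = 11 h 35 min
Wed: 06:22–16:07 = 9 h 45 min
Thu: 09:30–21:26 = 11 h 56 min
Fri: 10:29–20:13 = 9 h 44 min
Sat: 07:01–18:11 = 11 h 10 min
Total worked: 61 h 23 min = 3683 min.
Regular 44 h 0 min = 2640 min at €28.00/h; overtime 17 h 23 min = 1043 min at €42.00/h.
Pay = (2640 × €28.00 + 1043 × €42.00) ÷ 60 = €1962.10.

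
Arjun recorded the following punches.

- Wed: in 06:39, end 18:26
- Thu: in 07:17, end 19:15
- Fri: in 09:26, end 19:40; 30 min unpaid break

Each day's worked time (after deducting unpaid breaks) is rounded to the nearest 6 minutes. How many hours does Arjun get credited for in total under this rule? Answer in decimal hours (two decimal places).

Wed: 06:39–18:26 = 11 h 47 min → rounds to 11 h 48 min
Thu: 07:17–19:15 = 11 h 58 min → rounds to 12 h 0 min
Fri: 09:26–19:40 = 10 h 14 min − 30 min = 9 h 44 min → rounds to 9 h 42 min
Total credited: 33 h 30 min.

33.50 hours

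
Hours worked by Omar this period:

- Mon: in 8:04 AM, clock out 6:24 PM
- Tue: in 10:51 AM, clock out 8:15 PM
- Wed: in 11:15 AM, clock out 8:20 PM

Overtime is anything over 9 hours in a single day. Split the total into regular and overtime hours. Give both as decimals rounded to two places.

Regular 27.00 hours, overtime 1.82 hours

Mon: 8:04 AM–6:24 PM = 10 h 20 min
Tue: 10:51 AM–8:15 PM = 9 h 24 min
Wed: 11:15 AM–8:20 PM = 9 h 5 min
Mon reg 9 h 0 min / OT 1 h 20 min; Tue reg 9 h 0 min / OT 0 h 24 min; Wed reg 9 h 0 min / OT 0 h 5 min.
Totals: regular 27 h 0 min, overtime 1 h 49 min.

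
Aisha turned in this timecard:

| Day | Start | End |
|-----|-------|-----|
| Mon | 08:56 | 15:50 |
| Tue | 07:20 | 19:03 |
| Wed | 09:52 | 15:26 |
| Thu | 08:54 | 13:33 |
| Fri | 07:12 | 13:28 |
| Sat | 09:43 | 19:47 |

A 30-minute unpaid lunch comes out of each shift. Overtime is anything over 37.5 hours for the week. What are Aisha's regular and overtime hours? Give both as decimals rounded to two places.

Regular 37.50 hours, overtime 4.67 hours

Mon: 08:56–15:50 = 6 h 54 min; less 30 min break → 6 h 24 min
Tue: 07:20–19:03 = 11 h 43 min; less 30 min break → 11 h 13 min
Wed: 09:52–15:26 = 5 h 34 min; less 30 min break → 5 h 4 min
Thu: 08:54–13:33 = 4 h 39 min; less 30 min break → 4 h 9 min
Fri: 07:12–13:28 = 6 h 16 min; less 30 min break → 5 h 46 min
Sat: 09:43–19:47 = 10 h 4 min; less 30 min break → 9 h 34 min
Total worked: 42 h 10 min = 42.17 h.
Threshold 37.5 h → overtime 4 h 40 min, regular 37 h 30 min.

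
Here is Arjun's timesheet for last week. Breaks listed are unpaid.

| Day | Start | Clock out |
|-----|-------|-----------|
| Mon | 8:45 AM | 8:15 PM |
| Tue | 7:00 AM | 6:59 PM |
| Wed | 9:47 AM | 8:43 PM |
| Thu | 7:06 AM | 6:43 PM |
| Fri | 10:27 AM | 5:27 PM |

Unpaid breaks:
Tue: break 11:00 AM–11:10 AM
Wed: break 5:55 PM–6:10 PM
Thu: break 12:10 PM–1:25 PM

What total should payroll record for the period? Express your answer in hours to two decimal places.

51.37 hours

Mon: 8:45 AM–8:15 PM = 11 h 30 min
Tue: 7:00 AM–6:59 PM = 11 h 59 min; less 10 min break → 11 h 49 min
Wed: 9:47 AM–8:43 PM = 10 h 56 min; less 15 min break → 10 h 41 min
Thu: 7:06 AM–6:43 PM = 11 h 37 min; less 75 min break → 10 h 22 min
Fri: 10:27 AM–5:27 PM = 7 h 0 min
Total: 11 h 30 min + 11 h 49 min + 10 h 41 min + 10 h 22 min + 7 h 0 min = 51 h 22 min.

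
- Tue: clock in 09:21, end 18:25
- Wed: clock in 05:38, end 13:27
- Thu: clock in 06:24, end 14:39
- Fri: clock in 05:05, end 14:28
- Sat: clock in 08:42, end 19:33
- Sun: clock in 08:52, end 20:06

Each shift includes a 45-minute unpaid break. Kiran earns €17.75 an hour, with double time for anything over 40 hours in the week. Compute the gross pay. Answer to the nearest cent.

Tue: 09:21–18:25 = 9 h 4 min; less 45 min break → 8 h 19 min
Wed: 05:38–13:27 = 7 h 49 min; less 45 min break → 7 h 4 min
Thu: 06:24–14:39 = 8 h 15 min; less 45 min break → 7 h 30 min
Fri: 05:05–14:28 = 9 h 23 min; less 45 min break → 8 h 38 min
Sat: 08:42–19:33 = 10 h 51 min; less 45 min break → 10 h 6 min
Sun: 08:52–20:06 = 11 h 14 min; less 45 min break → 10 h 29 min
Total worked: 52 h 6 min = 3126 min.
Regular 40 h 0 min = 2400 min at €17.75/h; overtime 12 h 6 min = 726 min at €35.50/h.
Pay = (2400 × €17.75 + 726 × €35.50) ÷ 60 = €1139.55.

€1139.55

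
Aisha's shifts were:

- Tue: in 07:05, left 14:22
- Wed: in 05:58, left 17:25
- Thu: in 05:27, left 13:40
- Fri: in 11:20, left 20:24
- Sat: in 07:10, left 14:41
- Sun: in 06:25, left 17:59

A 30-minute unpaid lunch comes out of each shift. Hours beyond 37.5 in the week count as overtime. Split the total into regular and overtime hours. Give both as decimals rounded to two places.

Regular 37.50 hours, overtime 14.60 hours

Tue: 07:05–14:22 = 7 h 17 min; less 30 min break → 6 h 47 min
Wed: 05:58–17:25 = 11 h 27 min; less 30 min break → 10 h 57 min
Thu: 05:27–13:40 = 8 h 13 min; less 30 min break → 7 h 43 min
Fri: 11:20–20:24 = 9 h 4 min; less 30 min break → 8 h 34 min
Sat: 07:10–14:41 = 7 h 31 min; less 30 min break → 7 h 1 min
Sun: 06:25–17:59 = 11 h 34 min; less 30 min break → 11 h 4 min
Total worked: 52 h 6 min = 52.10 h.
Threshold 37.5 h → overtime 14 h 36 min, regular 37 h 30 min.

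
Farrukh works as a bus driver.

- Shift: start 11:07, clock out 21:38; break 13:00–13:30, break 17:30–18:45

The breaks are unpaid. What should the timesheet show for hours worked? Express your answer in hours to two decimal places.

Shift: 11:07–21:38 = 10 h 31 min; less 105 min break → 8 h 46 min

8.77 hours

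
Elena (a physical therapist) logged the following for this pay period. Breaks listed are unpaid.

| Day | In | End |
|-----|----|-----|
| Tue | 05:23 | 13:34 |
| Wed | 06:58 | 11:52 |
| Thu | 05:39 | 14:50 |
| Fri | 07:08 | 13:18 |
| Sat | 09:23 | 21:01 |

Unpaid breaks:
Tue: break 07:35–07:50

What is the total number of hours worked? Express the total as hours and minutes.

39 h 49 min

Tue: 05:23–13:34 = 8 h 11 min; less 15 min break → 7 h 56 min
Wed: 06:58–11:52 = 4 h 54 min
Thu: 05:39–14:50 = 9 h 11 min
Fri: 07:08–13:18 = 6 h 10 min
Sat: 09:23–21:01 = 11 h 38 min
Total: 7 h 56 min + 4 h 54 min + 9 h 11 min + 6 h 10 min + 11 h 38 min = 39 h 49 min.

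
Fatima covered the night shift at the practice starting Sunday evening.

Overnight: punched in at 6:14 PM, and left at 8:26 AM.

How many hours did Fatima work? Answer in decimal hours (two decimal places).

14.20 hours

Overnight: 6:14 PM → midnight = 5 h 46 min; midnight → 8:26 AM = 8 h 26 min; span 14 h 12 min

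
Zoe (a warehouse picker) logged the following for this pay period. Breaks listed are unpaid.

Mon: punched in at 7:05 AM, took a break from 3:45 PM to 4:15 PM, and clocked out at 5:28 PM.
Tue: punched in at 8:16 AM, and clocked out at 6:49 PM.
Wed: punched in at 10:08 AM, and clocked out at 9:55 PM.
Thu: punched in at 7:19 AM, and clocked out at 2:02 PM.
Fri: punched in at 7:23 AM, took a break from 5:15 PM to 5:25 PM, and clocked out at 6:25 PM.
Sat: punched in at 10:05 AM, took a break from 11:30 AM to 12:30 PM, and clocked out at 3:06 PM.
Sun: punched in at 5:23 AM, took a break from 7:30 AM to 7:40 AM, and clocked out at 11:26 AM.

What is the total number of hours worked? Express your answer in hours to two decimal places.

59.70 hours

Mon: 7:05 AM–5:28 PM = 10 h 23 min; less 30 min break → 9 h 53 min
Tue: 8:16 AM–6:49 PM = 10 h 33 min
Wed: 10:08 AM–9:55 PM = 11 h 47 min
Thu: 7:19 AM–2:02 PM = 6 h 43 min
Fri: 7:23 AM–6:25 PM = 11 h 2 min; less 10 min break → 10 h 52 min
Sat: 10:05 AM–3:06 PM = 5 h 1 min; less 60 min break → 4 h 1 min
Sun: 5:23 AM–11:26 AM = 6 h 3 min; less 10 min break → 5 h 53 min
Total: 9 h 53 min + 10 h 33 min + 11 h 47 min + 6 h 43 min + 10 h 52 min + 4 h 1 min + 5 h 53 min = 59 h 42 min.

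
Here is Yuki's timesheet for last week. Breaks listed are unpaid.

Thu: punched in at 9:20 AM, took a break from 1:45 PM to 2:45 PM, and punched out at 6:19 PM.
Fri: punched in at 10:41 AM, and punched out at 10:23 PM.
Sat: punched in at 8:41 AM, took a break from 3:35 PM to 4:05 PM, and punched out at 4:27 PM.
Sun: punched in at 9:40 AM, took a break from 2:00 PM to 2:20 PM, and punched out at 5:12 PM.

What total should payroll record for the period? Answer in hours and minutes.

Thu: 9:20 AM–6:19 PM = 8 h 59 min; less 60 min break → 7 h 59 min
Fri: 10:41 AM–10:23 PM = 11 h 42 min
Sat: 8:41 AM–4:27 PM = 7 h 46 min; less 30 min break → 7 h 16 min
Sun: 9:40 AM–5:12 PM = 7 h 32 min; less 20 min break → 7 h 12 min
Total: 7 h 59 min + 11 h 42 min + 7 h 16 min + 7 h 12 min = 34 h 9 min.

34 h 9 min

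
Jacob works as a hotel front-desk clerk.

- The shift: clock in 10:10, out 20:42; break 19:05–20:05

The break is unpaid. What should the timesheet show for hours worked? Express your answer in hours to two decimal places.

9.53 hours

The shift: 10:10–20:42 = 10 h 32 min; less 60 min break → 9 h 32 min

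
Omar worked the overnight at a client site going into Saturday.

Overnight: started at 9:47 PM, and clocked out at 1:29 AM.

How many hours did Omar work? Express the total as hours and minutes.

3 h 42 min

Overnight: 9:47 PM → midnight = 2 h 13 min; midnight → 1:29 AM = 1 h 29 min; span 3 h 42 min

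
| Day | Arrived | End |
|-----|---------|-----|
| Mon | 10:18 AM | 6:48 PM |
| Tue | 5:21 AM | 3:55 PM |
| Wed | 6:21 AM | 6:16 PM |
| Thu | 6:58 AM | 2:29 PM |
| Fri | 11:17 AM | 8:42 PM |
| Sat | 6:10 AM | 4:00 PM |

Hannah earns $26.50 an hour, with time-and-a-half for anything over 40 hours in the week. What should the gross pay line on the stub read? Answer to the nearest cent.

Mon: 10:18 AM–6:48 PM = 8 h 30 min
Tue: 5:21 AM–3:55 PM = 10 h 34 min
Wed: 6:21 AM–6:16 PM = 11 h 55 min
Thu: 6:58 AM–2:29 PM = 7 h 31 min
Fri: 11:17 AM–8:42 PM = 9 h 25 min
Sat: 6:10 AM–4:00 PM = 9 h 50 min
Total worked: 57 h 45 min = 3465 min.
Regular 40 h 0 min = 2400 min at $26.50/h; overtime 17 h 45 min = 1065 min at $39.75/h.
Pay = (2400 × $26.50 + 1065 × $39.75) ÷ 60 = $1765.56.

$1765.56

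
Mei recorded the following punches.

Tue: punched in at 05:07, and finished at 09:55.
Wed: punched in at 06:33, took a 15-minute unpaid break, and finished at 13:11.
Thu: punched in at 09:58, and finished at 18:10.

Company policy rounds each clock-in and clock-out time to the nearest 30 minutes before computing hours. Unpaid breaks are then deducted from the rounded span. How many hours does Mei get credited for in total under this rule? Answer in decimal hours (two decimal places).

19.25 hours

Tue: in 05:07→05:00, out 09:55→10:00; 5 h 0 min
Wed: in 06:33→06:30, out 13:11→13:00; 6 h 30 min − 15 min = 6 h 15 min
Thu: in 09:58→10:00, out 18:10→18:00; 8 h 0 min
Total credited: 19 h 15 min.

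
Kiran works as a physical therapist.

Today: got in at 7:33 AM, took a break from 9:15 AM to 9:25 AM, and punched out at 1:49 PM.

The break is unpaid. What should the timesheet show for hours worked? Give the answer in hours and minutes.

6 h 6 min

Today: 7:33 AM–1:49 PM = 6 h 16 min; less 10 min break → 6 h 6 min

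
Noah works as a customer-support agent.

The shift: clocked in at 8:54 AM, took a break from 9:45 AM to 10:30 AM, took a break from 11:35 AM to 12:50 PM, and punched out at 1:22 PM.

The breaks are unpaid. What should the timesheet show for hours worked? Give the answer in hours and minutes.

The shift: 8:54 AM–1:22 PM = 4 h 28 min; less 120 min break → 2 h 28 min

2 h 28 min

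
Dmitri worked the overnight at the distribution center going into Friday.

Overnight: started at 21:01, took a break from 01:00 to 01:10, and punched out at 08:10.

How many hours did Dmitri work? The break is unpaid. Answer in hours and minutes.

10 h 59 min

Overnight: 21:01 → midnight = 2 h 59 min; midnight → 08:10 = 8 h 10 min; span 11 h 9 min; less 10 min break → 10 h 59 min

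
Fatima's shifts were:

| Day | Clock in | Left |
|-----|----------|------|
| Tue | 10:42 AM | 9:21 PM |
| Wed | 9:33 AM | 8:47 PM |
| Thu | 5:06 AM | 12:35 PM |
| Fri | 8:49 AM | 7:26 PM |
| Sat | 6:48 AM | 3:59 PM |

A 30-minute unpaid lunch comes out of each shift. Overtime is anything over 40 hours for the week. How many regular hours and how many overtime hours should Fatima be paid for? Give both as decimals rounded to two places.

Regular 40.00 hours, overtime 6.67 hours

Tue: 10:42 AM–9:21 PM = 10 h 39 min; less 30 min break → 10 h 9 min
Wed: 9:33 AM–8:47 PM = 11 h 14 min; less 30 min break → 10 h 44 min
Thu: 5:06 AM–12:35 PM = 7 h 29 min; less 30 min break → 6 h 59 min
Fri: 8:49 AM–7:26 PM = 10 h 37 min; less 30 min break → 10 h 7 min
Sat: 6:48 AM–3:59 PM = 9 h 11 min; less 30 min break → 8 h 41 min
Total worked: 46 h 40 min = 46.67 h.
Threshold 40 h → overtime 6 h 40 min, regular 40 h 0 min.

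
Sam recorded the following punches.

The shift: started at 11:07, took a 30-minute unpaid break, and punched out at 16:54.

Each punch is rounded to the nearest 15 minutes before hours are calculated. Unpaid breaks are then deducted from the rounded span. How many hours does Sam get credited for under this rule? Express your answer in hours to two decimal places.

The shift: in 11:07→11:00, out 16:54→17:00; 6 h 0 min − 30 min = 5 h 30 min

5.50 hours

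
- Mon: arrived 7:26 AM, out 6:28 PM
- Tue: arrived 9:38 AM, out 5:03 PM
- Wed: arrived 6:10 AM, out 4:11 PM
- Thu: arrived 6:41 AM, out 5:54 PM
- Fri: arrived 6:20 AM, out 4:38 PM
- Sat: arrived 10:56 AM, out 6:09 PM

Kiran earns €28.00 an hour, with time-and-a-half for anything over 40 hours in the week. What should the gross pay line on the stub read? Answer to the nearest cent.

€1842.40

Mon: 7:26 AM–6:28 PM = 11 h 2 min
Tue: 9:38 AM–5:03 PM = 7 h 25 min
Wed: 6:10 AM–4:11 PM = 10 h 1 min
Thu: 6:41 AM–5:54 PM = 11 h 13 min
Fri: 6:20 AM–4:38 PM = 10 h 18 min
Sat: 10:56 AM–6:09 PM = 7 h 13 min
Total worked: 57 h 12 min = 3432 min.
Regular 40 h 0 min = 2400 min at €28.00/h; overtime 17 h 12 min = 1032 min at €42.00/h.
Pay = (2400 × €28.00 + 1032 × €42.00) ÷ 60 = €1842.40.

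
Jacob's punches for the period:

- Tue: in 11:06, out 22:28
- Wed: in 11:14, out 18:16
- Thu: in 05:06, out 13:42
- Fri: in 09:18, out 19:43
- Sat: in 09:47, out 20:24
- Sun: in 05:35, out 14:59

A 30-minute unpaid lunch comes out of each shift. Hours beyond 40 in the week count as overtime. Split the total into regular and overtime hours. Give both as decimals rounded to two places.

Regular 40.00 hours, overtime 14.43 hours

Tue: 11:06–22:28 = 11 h 22 min; less 30 min break → 10 h 52 min
Wed: 11:14–18:16 = 7 h 2 min; less 30 min break → 6 h 32 min
Thu: 05:06–13:42 = 8 h 36 min; less 30 min break → 8 h 6 min
Fri: 09:18–19:43 = 10 h 25 min; less 30 min break → 9 h 55 min
Sat: 09:47–20:24 = 10 h 37 min; less 30 min break → 10 h 7 min
Sun: 05:35–14:59 = 9 h 24 min; less 30 min break → 8 h 54 min
Total worked: 54 h 26 min = 54.43 h.
Threshold 40 h → overtime 14 h 26 min, regular 40 h 0 min.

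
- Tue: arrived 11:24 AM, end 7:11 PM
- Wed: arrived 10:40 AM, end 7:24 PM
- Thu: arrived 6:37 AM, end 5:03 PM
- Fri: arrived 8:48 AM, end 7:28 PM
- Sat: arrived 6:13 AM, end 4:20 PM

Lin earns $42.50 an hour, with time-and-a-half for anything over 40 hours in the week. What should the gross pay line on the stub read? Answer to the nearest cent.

Tue: 11:24 AM–7:11 PM = 7 h 47 min
Wed: 10:40 AM–7:24 PM = 8 h 44 min
Thu: 6:37 AM–5:03 PM = 10 h 26 min
Fri: 8:48 AM–7:28 PM = 10 h 40 min
Sat: 6:13 AM–4:20 PM = 10 h 7 min
Total worked: 47 h 44 min = 2864 min.
Regular 40 h 0 min = 2400 min at $42.50/h; overtime 7 h 44 min = 464 min at $63.75/h.
Pay = (2400 × $42.50 + 464 × $63.75) ÷ 60 = $2193.00.

$2193.00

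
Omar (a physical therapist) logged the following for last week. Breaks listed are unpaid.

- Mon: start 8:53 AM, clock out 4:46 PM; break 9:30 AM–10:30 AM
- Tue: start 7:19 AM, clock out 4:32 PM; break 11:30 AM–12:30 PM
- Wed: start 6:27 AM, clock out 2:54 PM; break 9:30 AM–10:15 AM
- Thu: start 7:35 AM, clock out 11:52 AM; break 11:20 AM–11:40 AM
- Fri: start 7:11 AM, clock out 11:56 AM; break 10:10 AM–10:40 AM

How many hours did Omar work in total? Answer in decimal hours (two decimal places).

31.00 hours

Mon: 8:53 AM–4:46 PM = 7 h 53 min; less 60 min break → 6 h 53 min
Tue: 7:19 AM–4:32 PM = 9 h 13 min; less 60 min break → 8 h 13 min
Wed: 6:27 AM–2:54 PM = 8 h 27 min; less 45 min break → 7 h 42 min
Thu: 7:35 AM–11:52 AM = 4 h 17 min; less 20 min break → 3 h 57 min
Fri: 7:11 AM–11:56 AM = 4 h 45 min; less 30 min break → 4 h 15 min
Total: 6 h 53 min + 8 h 13 min + 7 h 42 min + 3 h 57 min + 4 h 15 min = 31 h 0 min.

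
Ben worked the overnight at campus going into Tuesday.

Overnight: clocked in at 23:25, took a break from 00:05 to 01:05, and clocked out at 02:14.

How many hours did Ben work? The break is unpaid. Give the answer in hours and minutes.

Overnight: 23:25 → midnight = 0 h 35 min; midnight → 02:14 = 2 h 14 min; span 2 h 49 min; less 60 min break → 1 h 49 min

1 h 49 min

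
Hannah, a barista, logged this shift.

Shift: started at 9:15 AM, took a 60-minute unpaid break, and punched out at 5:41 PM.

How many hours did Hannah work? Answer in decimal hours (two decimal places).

7.43 hours

Shift: 9:15 AM–5:41 PM = 8 h 26 min; less 60 min break → 7 h 26 min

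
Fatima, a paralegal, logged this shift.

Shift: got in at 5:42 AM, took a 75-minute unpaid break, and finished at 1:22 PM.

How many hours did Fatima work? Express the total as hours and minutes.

Shift: 5:42 AM–1:22 PM = 7 h 40 min; less 75 min break → 6 h 25 min

6 h 25 min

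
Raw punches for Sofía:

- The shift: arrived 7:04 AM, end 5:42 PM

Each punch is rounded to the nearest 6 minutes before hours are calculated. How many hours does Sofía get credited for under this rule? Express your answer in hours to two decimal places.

10.60 hours

The shift: in 7:04 AM→7:06 AM, out 5:42 PM→5:42 PM; 10 h 36 min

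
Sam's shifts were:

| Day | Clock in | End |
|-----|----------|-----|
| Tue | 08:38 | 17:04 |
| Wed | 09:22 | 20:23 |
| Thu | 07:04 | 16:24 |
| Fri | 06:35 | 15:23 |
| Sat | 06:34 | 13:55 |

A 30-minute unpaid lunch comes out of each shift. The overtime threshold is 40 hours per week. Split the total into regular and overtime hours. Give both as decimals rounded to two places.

Regular 40.00 hours, overtime 2.43 hours

Tue: 08:38–17:04 = 8 h 26 min; less 30 min break → 7 h 56 min
Wed: 09:22–20:23 = 11 h 1 min; less 30 min break → 10 h 31 min
Thu: 07:04–16:24 = 9 h 20 min; less 30 min break → 8 h 50 min
Fri: 06:35–15:23 = 8 h 48 min; less 30 min break → 8 h 18 min
Sat: 06:34–13:55 = 7 h 21 min; less 30 min break → 6 h 51 min
Total worked: 42 h 26 min = 42.43 h.
Threshold 40 h → overtime 2 h 26 min, regular 40 h 0 min.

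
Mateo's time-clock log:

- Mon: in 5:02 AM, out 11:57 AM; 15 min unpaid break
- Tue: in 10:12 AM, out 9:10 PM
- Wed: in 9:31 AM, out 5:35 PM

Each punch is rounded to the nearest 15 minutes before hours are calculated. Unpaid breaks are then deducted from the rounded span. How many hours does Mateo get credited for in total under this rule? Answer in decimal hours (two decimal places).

Mon: in 5:02 AM→5:00 AM, out 11:57 AM→12:00 PM; 7 h 0 min − 15 min = 6 h 45 min
Tue: in 10:12 AM→10:15 AM, out 9:10 PM→9:15 PM; 11 h 0 min
Wed: in 9:31 AM→9:30 AM, out 5:35 PM→5:30 PM; 8 h 0 min
Total credited: 25 h 45 min.

25.75 hours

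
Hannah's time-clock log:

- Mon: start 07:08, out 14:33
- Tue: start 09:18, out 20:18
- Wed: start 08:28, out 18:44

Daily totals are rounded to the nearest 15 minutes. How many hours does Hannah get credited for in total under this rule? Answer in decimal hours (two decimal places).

28.75 hours

Mon: 07:08–14:33 = 7 h 25 min → rounds to 7 h 30 min
Tue: 09:18–20:18 = 11 h 0 min → rounds to 11 h 0 min
Wed: 08:28–18:44 = 10 h 16 min → rounds to 10 h 15 min
Total credited: 28 h 45 min.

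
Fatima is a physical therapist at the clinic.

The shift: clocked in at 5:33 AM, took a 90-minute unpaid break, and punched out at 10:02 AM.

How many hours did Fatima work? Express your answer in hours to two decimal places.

2.98 hours

The shift: 5:33 AM–10:02 AM = 4 h 29 min; less 90 min break → 2 h 59 min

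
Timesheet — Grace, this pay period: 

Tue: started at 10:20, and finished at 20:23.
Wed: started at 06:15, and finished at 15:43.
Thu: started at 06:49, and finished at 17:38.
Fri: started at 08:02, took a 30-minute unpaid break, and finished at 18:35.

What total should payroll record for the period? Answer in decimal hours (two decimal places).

Tue: 10:20–20:23 = 10 h 3 min
Wed: 06:15–15:43 = 9 h 28 min
Thu: 06:49–17:38 = 10 h 49 min
Fri: 08:02–18:35 = 10 h 33 min; less 30 min break → 10 h 3 min
Total: 10 h 3 min + 9 h 28 min + 10 h 49 min + 10 h 3 min = 40 h 23 min.

40.38 hours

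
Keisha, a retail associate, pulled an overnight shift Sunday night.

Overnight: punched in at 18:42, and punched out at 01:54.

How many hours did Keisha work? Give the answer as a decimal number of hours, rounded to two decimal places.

Overnight: 18:42 → midnight = 5 h 18 min; midnight → 01:54 = 1 h 54 min; span 7 h 12 min

7.20 hours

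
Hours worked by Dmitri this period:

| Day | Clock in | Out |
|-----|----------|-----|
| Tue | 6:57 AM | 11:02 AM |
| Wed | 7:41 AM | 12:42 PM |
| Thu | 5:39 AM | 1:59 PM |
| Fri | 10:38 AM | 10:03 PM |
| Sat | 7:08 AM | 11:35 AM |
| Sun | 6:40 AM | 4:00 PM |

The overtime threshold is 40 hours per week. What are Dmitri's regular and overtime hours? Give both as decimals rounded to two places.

Regular 40.00 hours, overtime 2.63 hours

Tue: 6:57 AM–11:02 AM = 4 h 5 min
Wed: 7:41 AM–12:42 PM = 5 h 1 min
Thu: 5:39 AM–1:59 PM = 8 h 20 min
Fri: 10:38 AM–10:03 PM = 11 h 25 min
Sat: 7:08 AM–11:35 AM = 4 h 27 min
Sun: 6:40 AM–4:00 PM = 9 h 20 min
Total worked: 42 h 38 min = 42.63 h.
Threshold 40 h → overtime 2 h 38 min, regular 40 h 0 min.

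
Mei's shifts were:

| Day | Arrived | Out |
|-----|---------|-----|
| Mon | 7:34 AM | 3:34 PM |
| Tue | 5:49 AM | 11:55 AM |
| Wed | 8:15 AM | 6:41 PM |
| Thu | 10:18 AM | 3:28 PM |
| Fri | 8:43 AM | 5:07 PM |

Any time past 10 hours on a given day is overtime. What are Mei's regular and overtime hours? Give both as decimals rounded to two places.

Mon: 7:34 AM–3:34 PM = 8 h 0 min
Tue: 5:49 AM–11:55 AM = 6 h 6 min
Wed: 8:15 AM–6:41 PM = 10 h 26 min
Thu: 10:18 AM–3:28 PM = 5 h 10 min
Fri: 8:43 AM–5:07 PM = 8 h 24 min
Mon reg 8 h 0 min / OT 0 h 0 min; Tue reg 6 h 6 min / OT 0 h 0 min; Wed reg 10 h 0 min / OT 0 h 26 min; Thu reg 5 h 10 min / OT 0 h 0 min; Fri reg 8 h 24 min / OT 0 h 0 min.
Totals: regular 37 h 40 min, overtime 0 h 26 min.

Regular 37.67 hours, overtime 0.43 hours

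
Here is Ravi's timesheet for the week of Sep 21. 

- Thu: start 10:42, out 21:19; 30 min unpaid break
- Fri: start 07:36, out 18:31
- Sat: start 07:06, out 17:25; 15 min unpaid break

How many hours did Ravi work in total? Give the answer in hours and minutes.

Thu: 10:42–21:19 = 10 h 37 min; less 30 min break → 10 h 7 min
Fri: 07:36–18:31 = 10 h 55 min
Sat: 07:06–17:25 = 10 h 19 min; less 15 min break → 10 h 4 min
Total: 10 h 7 min + 10 h 55 min + 10 h 4 min = 31 h 6 min.

31 h 6 min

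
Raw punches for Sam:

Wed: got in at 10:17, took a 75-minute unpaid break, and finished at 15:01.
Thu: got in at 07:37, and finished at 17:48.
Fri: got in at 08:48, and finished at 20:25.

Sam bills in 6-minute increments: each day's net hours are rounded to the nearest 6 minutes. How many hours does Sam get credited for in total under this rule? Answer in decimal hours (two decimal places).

25.30 hours

Wed: 10:17–15:01 = 4 h 44 min − 75 min = 3 h 29 min → rounds to 3 h 30 min
Thu: 07:37–17:48 = 10 h 11 min → rounds to 10 h 12 min
Fri: 08:48–20:25 = 11 h 37 min → rounds to 11 h 36 min
Total credited: 25 h 18 min.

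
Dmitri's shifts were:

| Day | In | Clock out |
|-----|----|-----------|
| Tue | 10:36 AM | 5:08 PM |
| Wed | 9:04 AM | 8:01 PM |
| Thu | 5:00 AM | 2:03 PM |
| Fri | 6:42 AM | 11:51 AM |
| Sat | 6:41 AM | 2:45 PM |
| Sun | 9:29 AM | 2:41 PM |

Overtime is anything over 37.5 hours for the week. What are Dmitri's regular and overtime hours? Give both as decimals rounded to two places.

Regular 37.50 hours, overtime 7.45 hours

Tue: 10:36 AM–5:08 PM = 6 h 32 min
Wed: 9:04 AM–8:01 PM = 10 h 57 min
Thu: 5:00 AM–2:03 PM = 9 h 3 min
Fri: 6:42 AM–11:51 AM = 5 h 9 min
Sat: 6:41 AM–2:45 PM = 8 h 4 min
Sun: 9:29 AM–2:41 PM = 5 h 12 min
Total worked: 44 h 57 min = 44.95 h.
Threshold 37.5 h → overtime 7 h 27 min, regular 37 h 30 min.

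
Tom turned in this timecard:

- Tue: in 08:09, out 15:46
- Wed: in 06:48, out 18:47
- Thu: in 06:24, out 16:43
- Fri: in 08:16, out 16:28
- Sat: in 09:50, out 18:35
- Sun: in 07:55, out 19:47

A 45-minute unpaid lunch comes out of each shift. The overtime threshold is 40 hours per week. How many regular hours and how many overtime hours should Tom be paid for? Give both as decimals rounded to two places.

Tue: 08:09–15:46 = 7 h 37 min; less 45 min break → 6 h 52 min
Wed: 06:48–18:47 = 11 h 59 min; less 45 min break → 11 h 14 min
Thu: 06:24–16:43 = 10 h 19 min; less 45 min break → 9 h 34 min
Fri: 08:16–16:28 = 8 h 12 min; less 45 min break → 7 h 27 min
Sat: 09:50–18:35 = 8 h 45 min; less 45 min break → 8 h 0 min
Sun: 07:55–19:47 = 11 h 52 min; less 45 min break → 11 h 7 min
Total worked: 54 h 14 min = 54.23 h.
Threshold 40 h → overtime 14 h 14 min, regular 40 h 0 min.

Regular 40.00 hours, overtime 14.23 hours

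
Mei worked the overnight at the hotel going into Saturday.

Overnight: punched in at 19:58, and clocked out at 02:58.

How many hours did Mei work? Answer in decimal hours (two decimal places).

7.00 hours

Overnight: 19:58 → midnight = 4 h 2 min; midnight → 02:58 = 2 h 58 min; span 7 h 0 min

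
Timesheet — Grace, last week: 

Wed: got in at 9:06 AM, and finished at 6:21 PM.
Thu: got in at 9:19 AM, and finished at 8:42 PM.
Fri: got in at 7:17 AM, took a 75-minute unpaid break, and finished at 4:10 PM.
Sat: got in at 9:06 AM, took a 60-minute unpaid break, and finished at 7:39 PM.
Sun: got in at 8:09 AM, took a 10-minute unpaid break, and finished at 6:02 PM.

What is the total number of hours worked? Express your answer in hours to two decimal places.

Wed: 9:06 AM–6:21 PM = 9 h 15 min
Thu: 9:19 AM–8:42 PM = 11 h 23 min
Fri: 7:17 AM–4:10 PM = 8 h 53 min; less 75 min break → 7 h 38 min
Sat: 9:06 AM–7:39 PM = 10 h 33 min; less 60 min break → 9 h 33 min
Sun: 8:09 AM–6:02 PM = 9 h 53 min; less 10 min break → 9 h 43 min
Total: 9 h 15 min + 11 h 23 min + 7 h 38 min + 9 h 33 min + 9 h 43 min = 47 h 32 min.

47.53 hours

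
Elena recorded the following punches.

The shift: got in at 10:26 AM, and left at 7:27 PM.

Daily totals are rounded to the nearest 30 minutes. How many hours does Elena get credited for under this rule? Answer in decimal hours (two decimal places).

9.00 hours

The shift: 10:26 AM–7:27 PM = 9 h 1 min → rounds to 9 h 0 min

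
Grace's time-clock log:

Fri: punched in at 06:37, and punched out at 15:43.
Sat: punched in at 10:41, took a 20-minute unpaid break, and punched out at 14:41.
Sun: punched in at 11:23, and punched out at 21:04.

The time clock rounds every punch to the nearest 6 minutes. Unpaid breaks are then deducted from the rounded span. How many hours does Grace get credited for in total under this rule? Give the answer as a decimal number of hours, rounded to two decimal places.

22.47 hours

Fri: in 06:37→06:36, out 15:43→15:42; 9 h 6 min
Sat: in 10:41→10:42, out 14:41→14:42; 4 h 0 min − 20 min = 3 h 40 min
Sun: in 11:23→11:24, out 21:04→21:06; 9 h 42 min
Total credited: 22 h 28 min.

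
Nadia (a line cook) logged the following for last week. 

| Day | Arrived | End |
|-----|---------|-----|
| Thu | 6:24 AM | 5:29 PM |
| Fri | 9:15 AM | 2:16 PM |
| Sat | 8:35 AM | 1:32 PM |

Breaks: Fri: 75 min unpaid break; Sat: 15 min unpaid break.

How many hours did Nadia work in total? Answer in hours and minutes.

19 h 33 min

Thu: 6:24 AM–5:29 PM = 11 h 5 min
Fri: 9:15 AM–2:16 PM = 5 h 1 min; less 75 min break → 3 h 46 min
Sat: 8:35 AM–1:32 PM = 4 h 57 min; less 15 min break → 4 h 42 min
Total: 11 h 5 min + 3 h 46 min + 4 h 42 min = 19 h 33 min.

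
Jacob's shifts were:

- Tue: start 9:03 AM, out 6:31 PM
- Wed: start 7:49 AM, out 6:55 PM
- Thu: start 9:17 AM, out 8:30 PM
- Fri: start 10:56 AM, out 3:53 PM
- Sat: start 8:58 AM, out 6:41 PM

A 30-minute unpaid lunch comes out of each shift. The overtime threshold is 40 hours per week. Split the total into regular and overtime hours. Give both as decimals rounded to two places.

Regular 40.00 hours, overtime 3.95 hours

Tue: 9:03 AM–6:31 PM = 9 h 28 min; less 30 min break → 8 h 58 min
Wed: 7:49 AM–6:55 PM = 11 h 6 min; less 30 min break → 10 h 36 min
Thu: 9:17 AM–8:30 PM = 11 h 13 min; less 30 min break → 10 h 43 min
Fri: 10:56 AM–3:53 PM = 4 h 57 min; less 30 min break → 4 h 27 min
Sat: 8:58 AM–6:41 PM = 9 h 43 min; less 30 min break → 9 h 13 min
Total worked: 43 h 57 min = 43.95 h.
Threshold 40 h → overtime 3 h 57 min, regular 40 h 0 min.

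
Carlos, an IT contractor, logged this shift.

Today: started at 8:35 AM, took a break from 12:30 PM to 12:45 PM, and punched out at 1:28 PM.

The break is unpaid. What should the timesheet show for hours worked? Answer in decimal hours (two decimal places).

4.63 hours

Today: 8:35 AM–1:28 PM = 4 h 53 min; less 15 min break → 4 h 38 min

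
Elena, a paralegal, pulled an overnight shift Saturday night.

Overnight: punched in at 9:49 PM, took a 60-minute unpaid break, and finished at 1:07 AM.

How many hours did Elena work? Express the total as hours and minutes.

Overnight: 9:49 PM → midnight = 2 h 11 min; midnight → 1:07 AM = 1 h 7 min; span 3 h 18 min; less 60 min break → 2 h 18 min

2 h 18 min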